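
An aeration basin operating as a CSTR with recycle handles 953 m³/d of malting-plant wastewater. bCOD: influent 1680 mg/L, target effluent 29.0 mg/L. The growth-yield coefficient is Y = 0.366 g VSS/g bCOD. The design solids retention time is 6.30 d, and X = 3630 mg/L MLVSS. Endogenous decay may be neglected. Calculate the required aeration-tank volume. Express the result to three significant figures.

V ≈ 999 m³

With k_d = 0 the design equation reduces to V = Y Q (S₀−S) θ_c / X = 0.366 × 953 × (1680 − 29.0) × 6.30 / 3630 = 999.4 m³.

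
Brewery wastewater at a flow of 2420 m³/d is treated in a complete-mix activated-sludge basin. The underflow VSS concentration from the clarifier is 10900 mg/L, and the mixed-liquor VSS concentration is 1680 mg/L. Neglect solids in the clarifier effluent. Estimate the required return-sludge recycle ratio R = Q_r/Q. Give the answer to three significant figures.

R ≈ 0.182

Solids balance on the clarifier gives (1+R)X = R·X_r, so R = X/(X_r − X) = 1680 / (10900 − 1680) = 0.1822.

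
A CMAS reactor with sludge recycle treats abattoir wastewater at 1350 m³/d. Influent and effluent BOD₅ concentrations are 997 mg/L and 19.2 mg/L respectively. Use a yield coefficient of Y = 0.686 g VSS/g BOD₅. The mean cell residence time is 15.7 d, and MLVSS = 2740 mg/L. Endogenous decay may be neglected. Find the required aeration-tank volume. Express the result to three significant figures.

V·X = Y·Q·ΔS·θ_c gives V = 0.686 × 1350 × (997 − 19.2) × 15.7 / 2740 = 5189 m³.

V ≈ 5190 m³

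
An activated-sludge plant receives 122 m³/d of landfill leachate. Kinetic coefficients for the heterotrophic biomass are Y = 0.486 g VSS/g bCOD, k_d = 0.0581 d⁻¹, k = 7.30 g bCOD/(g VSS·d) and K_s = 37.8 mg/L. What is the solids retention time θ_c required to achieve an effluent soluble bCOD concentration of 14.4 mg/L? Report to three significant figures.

At the target effluent, Y k S/(K_s+S) = 0.486×7.30×14.4/52.20 = 0.9787 d⁻¹.
Then 1/θ_c = μ − k_d = 0.9787 − 0.0581 = 0.9206 d⁻¹, giving θ_c = 1.086 d.

θ_c ≈ 1.09 d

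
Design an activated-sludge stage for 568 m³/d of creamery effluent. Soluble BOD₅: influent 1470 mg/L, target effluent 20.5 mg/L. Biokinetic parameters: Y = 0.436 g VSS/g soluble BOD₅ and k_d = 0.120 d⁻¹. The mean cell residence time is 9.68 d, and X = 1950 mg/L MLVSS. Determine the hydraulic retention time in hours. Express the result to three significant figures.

τ ≈ 34.8 h

Rearranging the biomass balance for a CMAS with decay, V = Y·Q·ΔS·θ_c / [X·(1+k_d θ_c)] = 0.436 × 568 × (1470 − 20.5) × 9.68 / [1950 × (1 + 0.120 × 9.68)] = 3.47×10^6 / 4215 = 824.4 m³.
τ = V/Q = 824.4/568 = 1.451 d, or 34.83 h.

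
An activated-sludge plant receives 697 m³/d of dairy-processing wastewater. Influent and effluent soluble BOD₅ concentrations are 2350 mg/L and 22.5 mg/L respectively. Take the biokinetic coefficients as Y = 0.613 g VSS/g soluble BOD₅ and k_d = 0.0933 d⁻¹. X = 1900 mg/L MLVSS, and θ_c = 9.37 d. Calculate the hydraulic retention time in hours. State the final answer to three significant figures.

τ ≈ 90.1 h

Steady-state biomass mass balance: V·X·(1 + k_d·θ_c) = Y·Q·(S₀ − S)·θ_c, so V = 0.613 × 697 × (2350 − 22.5) × 9.37 / [1900 × (1 + 0.0933 × 9.37)] = 9.32×10^6 / 3561 = 2617 m³.
HRT = V/Q = 2617 m³ / 697 m³·d⁻¹ = 3.754 d × 24 = 90.10 h.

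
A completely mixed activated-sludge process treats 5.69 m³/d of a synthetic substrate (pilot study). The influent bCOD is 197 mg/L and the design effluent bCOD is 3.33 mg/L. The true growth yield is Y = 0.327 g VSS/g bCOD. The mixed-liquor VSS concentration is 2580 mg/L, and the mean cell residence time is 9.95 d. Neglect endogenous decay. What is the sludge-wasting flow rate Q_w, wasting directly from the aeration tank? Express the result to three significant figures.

With k_d = 0 the design equation reduces to V = Y Q (S₀−S) θ_c / X = 0.327 × 5.69 × (197 − 3.33) × 9.95 / 2580 = 1.390 m³.
For wasting at MLVSS concentration, Q_w = V/θ_c = 1.390/9.95 = 0.1397 m³/d.

Q_w ≈ 0.140 m³/d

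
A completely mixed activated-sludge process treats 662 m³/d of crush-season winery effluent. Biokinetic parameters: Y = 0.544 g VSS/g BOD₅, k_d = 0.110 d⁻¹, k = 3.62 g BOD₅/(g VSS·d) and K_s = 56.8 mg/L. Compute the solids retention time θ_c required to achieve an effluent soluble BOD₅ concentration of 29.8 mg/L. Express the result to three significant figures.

θ_c ≈ 1.76 d

Specific growth rate at S = 29.8 mg/L: μ = YkS/(K_s+S) = 0.544·3.62·29.8/(56.8+29.8) = 0.6777 d⁻¹.
Then 1/θ_c = μ − k_d = 0.6777 − 0.110 = 0.5677 d⁻¹, giving θ_c = 1.762 d.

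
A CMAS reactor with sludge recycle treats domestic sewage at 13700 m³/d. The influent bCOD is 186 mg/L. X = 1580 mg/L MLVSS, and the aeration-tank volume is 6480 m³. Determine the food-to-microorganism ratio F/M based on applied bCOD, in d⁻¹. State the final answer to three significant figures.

Food-to-microorganism ratio F/M = Q S₀ / (V X) = 13700 × 186 / (6480 × 1580) = 0.2489 d⁻¹.

F/M ≈ 0.249 d⁻¹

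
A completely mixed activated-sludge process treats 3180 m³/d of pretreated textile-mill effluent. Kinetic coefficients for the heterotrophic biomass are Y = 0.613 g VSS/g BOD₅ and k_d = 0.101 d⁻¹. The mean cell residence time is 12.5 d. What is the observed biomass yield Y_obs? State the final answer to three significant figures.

Observed yield with endogenous decay: Y_obs = Y / (1 + k_d·θ_c) = 0.613 / (1 + 0.101 × 12.5) = 0.613 / 2.263 = 0.2709 g VSS/g BOD₅.

Y_obs ≈ 0.271 g VSS/g BOD₅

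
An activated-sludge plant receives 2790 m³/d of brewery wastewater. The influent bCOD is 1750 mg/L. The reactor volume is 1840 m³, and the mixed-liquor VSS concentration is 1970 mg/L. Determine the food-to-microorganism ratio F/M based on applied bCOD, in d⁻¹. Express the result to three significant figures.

F/M ≈ 1.35 d⁻¹

F/M = applied load / biomass = Q·S₀/(V·X) = 2790 × 1750 / (1840 × 1970) = 1.347 d⁻¹.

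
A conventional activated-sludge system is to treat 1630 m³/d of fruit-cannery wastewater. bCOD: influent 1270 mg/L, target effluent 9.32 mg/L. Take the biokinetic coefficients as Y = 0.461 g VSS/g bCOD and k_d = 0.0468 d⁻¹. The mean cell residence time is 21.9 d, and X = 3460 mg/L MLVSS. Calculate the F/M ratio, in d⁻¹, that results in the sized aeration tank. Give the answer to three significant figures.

F/M ≈ 0.202 d⁻¹

Rearranging the biomass balance for a CMAS with decay, V = Y·Q·ΔS·θ_c / [X·(1+k_d θ_c)] = 0.461 × 1630 × (1270 − 9.32) × 21.9 / [3460 × (1 + 0.0468 × 21.9)] = 2.07×10^7 / 7006 = 2961 m³.
Food-to-microorganism ratio F/M = Q S₀ / (V X) = 1630 × 1270 / (2961 × 3460) = 0.2021 d⁻¹.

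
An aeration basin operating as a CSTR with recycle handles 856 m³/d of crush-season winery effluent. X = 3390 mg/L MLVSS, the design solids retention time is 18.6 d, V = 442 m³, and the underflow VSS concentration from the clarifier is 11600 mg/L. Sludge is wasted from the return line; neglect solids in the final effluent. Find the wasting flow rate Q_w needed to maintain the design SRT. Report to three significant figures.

Q_w ≈ 6.94 m³/d

Q_w = (V·X)/(θ_c X_r) = 442.0 × 3390 / (18.6 × 11600) = 6.945 m³/d.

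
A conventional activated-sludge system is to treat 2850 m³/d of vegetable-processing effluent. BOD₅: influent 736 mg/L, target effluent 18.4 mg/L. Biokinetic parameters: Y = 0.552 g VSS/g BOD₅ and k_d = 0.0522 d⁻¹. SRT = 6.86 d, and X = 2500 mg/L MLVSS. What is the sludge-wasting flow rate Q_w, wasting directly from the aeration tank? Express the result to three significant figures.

Q_w ≈ 333 m³/d

Rearranging the biomass balance for a CMAS with decay, V = Y·Q·ΔS·θ_c / [X·(1+k_d θ_c)] = 0.552 × 2850 × (736 − 18.4) × 6.86 / [2500 × (1 + 0.0522 × 6.86)] = 7.74×10^6 / 3395 = 2281 m³.
For wasting at MLVSS concentration, Q_w = V/θ_c = 2281/6.86 = 332.5 m³/d.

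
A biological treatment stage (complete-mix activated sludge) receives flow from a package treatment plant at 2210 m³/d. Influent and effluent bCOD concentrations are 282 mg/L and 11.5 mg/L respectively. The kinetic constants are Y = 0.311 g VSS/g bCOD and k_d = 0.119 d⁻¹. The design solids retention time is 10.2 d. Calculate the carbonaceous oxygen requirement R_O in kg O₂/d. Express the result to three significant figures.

Y_obs = Y / (1 + k_d θ_c) = 0.311 / (1 + 0.119 × 10.2) = 0.311 / 2.214 = 0.1405.
Substrate removed = Q·(S₀ − S) = 2210 m³/d × (282 − 11.5) g/m³ = 5.98×10^5 g/d = 597.8 kg/d.
P_X = Y_obs·Q·(S₀ − S) = 0.1405 × 597.8 = 83.98 kg VSS/d.
R_O = Q·(S₀ − S) − 1.42·P_X = 597.8 − 1.42 × 83.98 = 478.6 kg O₂/d.

R_O ≈ 479 kg O₂/d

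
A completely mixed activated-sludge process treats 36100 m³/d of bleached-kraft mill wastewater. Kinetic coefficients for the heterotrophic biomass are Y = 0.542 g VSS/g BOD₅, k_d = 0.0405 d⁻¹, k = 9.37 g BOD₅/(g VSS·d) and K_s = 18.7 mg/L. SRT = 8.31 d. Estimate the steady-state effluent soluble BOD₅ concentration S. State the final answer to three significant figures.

S ≈ 0.612 mg/L

For a completely mixed reactor with recycle the Lawrence–McCarty relation gives S = K_s·(1 + k_d·θ_c) / [θ_c·(Y·k − k_d) − 1] = 18.7 × (1 + 0.0405 × 8.31) / [8.31 × (0.542 × 9.37 − 0.0405) − 1] = 24.99 / 40.87 = 0.6116 mg/L.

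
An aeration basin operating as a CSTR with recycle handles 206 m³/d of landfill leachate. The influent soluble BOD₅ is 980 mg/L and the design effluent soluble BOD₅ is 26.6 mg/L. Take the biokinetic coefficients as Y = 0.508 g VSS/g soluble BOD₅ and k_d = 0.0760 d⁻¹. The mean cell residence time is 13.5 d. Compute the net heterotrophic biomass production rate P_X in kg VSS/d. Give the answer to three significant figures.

Y_obs = Y / (1 + k_d θ_c) = 0.508 / (1 + 0.0760 × 13.5) = 0.508 / 2.026 = 0.2507.
Mass of soluble BOD₅ removed per day: Q(S₀ − S) = 206 × 953.4 g/m³ = 196.4 kg/d.
P_X = Y_obs · Q(S₀ − S) = 0.2507 × 196.4 = 49.25 kg VSS/d.

P_X ≈ 49.2 kg VSS/d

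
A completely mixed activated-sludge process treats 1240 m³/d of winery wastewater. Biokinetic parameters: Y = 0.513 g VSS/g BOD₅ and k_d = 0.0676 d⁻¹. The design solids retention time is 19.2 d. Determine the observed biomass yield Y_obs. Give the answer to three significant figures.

Y_obs ≈ 0.223 g VSS/g BOD₅

The observed yield is Y_obs = Y/(1 + k_d·θ_c) = 0.513 / (1 + 0.0676 × 19.2) = 0.513 / 2.298 = 0.2232 g VSS per g BOD₅ removed.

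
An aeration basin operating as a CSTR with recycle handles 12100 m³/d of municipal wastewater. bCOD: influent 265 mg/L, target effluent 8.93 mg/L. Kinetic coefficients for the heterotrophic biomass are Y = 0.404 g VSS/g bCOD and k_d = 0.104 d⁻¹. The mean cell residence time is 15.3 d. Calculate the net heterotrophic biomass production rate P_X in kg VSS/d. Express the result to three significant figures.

Correct the yield for decay: Y_obs = Y/(1 + k_d θ_c) = 0.404 / (1 + 0.104 × 15.3) = 0.404 / 2.591 = 0.1559.
Mass of bCOD removed per day: Q(S₀ − S) = 12100 × 256.1 g/m³ = 3098 kg/d.
Net biomass production P_X = Y_obs × Q·(S₀ − S) = 0.1559 × 3098 = 483.1 kg VSS/d.

P_X ≈ 483 kg VSS/d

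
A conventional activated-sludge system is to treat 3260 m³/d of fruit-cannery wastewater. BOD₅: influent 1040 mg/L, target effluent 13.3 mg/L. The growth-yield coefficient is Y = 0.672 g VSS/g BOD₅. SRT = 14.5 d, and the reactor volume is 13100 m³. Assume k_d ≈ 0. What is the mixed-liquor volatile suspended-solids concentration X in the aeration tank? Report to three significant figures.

X = Y·Q·ΔS·θ_c / V = 0.672 × 3260 × (1040 − 13.3) × 14.5 / 13100 = 2490 mg/L.

X ≈ 2490 mg/L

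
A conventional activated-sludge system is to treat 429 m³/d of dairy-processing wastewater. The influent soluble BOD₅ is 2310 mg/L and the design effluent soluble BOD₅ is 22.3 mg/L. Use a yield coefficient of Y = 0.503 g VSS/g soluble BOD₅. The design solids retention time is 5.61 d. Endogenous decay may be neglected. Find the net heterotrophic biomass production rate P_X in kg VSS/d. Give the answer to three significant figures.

P_X ≈ 494 kg VSS/d

Since k_d ≈ 0, Y_obs = Y = 0.503 g VSS/g soluble BOD₅.
Mass of soluble BOD₅ removed per day: Q(S₀ − S) = 429 × 2288 g/m³ = 981.4 kg/d.
Net biomass production P_X = Y_obs × Q·(S₀ − S) = 0.5030 × 981.4 = 493.7 kg VSS/d.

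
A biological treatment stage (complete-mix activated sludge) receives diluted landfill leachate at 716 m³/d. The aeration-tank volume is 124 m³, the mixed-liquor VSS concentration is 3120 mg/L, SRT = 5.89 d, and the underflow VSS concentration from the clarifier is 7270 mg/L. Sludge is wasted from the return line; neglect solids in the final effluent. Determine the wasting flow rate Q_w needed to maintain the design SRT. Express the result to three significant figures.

Wasting from the return line (neglecting effluent solids): Q_w = V·X / (θ_c·X_r) = 124.0 × 3120 / (5.89 × 7270) = 9.035 m³/d.

Q_w ≈ 9.03 m³/d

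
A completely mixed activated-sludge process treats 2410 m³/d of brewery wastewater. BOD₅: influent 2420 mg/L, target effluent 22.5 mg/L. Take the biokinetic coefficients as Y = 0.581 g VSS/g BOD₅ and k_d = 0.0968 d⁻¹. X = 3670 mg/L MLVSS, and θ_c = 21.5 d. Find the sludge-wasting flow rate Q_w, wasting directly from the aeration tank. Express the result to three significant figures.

Rearranging the biomass balance for a CMAS with decay, V = Y·Q·ΔS·θ_c / [X·(1+k_d θ_c)] = 0.581 × 2410 × (2420 − 22.5) × 21.5 / [3670 × (1 + 0.0968 × 21.5)] = 7.22×10^7 / 11308 = 6383 m³.
With mixed-liquor wasting, θ_c = V/Q_w, so Q_w = V/θ_c = 6383/21.5 = 296.9 m³/d.

Q_w ≈ 297 m³/d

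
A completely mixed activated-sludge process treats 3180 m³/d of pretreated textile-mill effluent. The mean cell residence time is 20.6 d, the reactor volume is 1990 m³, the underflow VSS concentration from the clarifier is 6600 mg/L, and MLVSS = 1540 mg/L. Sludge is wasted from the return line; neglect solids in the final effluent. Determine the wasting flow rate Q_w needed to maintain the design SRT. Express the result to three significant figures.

Q_w ≈ 22.5 m³/d

θ_c = V·X/(Q_w·X_r) when wasting from the recycle, so Q_w = V·X/(θ_c·X_r) = 1990 × 1540 / (20.6 × 6600) = 22.54 m³/d.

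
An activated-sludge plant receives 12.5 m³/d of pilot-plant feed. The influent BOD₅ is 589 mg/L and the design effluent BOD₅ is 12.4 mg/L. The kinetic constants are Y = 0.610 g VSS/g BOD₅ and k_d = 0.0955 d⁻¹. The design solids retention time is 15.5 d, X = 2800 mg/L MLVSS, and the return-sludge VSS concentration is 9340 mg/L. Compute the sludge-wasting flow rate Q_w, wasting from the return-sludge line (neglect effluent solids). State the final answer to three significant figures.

Q_w ≈ 0.190 m³/d

Steady-state biomass mass balance: V·X·(1 + k_d·θ_c) = Y·Q·(S₀ − S)·θ_c, so V = 0.610 × 12.5 × (589 − 12.4) × 15.5 / [2800 × (1 + 0.0955 × 15.5)] = 6.81×10^4 / 6945 = 9.813 m³.
Q_w = (V·X)/(θ_c X_r) = 9.813 × 2800 / (15.5 × 9340) = 0.1898 m³/d.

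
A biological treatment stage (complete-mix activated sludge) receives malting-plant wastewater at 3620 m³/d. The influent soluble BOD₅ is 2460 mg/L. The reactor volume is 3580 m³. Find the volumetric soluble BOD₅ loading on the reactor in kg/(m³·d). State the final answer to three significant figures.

Volumetric loading L_v = Q·S₀ / V = 3620 × 2460 g/m³ / 3580 m³ = 2487 g/(m³·d) = 2.487 kg soluble BOD₅/(m³·d).

L_v ≈ 2.49 kg soluble BOD₅/(m³·d)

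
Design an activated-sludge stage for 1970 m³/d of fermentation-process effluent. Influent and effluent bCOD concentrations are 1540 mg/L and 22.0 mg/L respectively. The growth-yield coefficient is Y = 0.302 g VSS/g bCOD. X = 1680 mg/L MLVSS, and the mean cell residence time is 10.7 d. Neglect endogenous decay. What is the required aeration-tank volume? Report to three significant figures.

V ≈ 5750 m³

Biomass mass balance (decay neglected): V·X = Y·Q·(S₀ − S)·θ_c, so V = 0.302 × 1970 × (1540 − 22.0) × 10.7 / 1680 = 5752 m³.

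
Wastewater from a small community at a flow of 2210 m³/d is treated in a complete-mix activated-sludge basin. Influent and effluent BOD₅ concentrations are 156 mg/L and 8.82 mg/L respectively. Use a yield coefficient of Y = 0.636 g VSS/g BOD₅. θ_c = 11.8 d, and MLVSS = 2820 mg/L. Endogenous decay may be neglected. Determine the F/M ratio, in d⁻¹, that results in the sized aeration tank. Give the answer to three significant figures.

F/M ≈ 0.141 d⁻¹

V·X = Y·Q·ΔS·θ_c gives V = 0.636 × 2210 × (156 − 8.82) × 11.8 / 2820 = 865.6 m³.
F/M = applied load / biomass = Q·S₀/(V·X) = 2210 × 156 / (865.6 × 2820) = 0.1412 d⁻¹.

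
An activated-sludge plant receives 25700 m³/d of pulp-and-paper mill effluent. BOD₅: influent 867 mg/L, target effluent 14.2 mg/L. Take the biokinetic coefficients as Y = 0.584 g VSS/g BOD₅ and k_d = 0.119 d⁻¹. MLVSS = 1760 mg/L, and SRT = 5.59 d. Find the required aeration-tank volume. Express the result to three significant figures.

Steady-state biomass mass balance: V·X·(1 + k_d·θ_c) = Y·Q·(S₀ − S)·θ_c, so V = 0.584 × 25700 × (867 − 14.2) × 5.59 / [1760 × (1 + 0.119 × 5.59)] = 7.15×10^7 / 2931 = 24413 m³.

V ≈ 24400 m³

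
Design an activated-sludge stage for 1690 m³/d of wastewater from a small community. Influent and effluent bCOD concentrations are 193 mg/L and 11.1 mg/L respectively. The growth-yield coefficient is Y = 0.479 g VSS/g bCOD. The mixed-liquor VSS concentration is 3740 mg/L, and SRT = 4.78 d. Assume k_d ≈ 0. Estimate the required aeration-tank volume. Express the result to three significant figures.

V·X = Y·Q·ΔS·θ_c gives V = 0.479 × 1690 × (193 − 11.1) × 4.78 / 3740 = 188.2 m³.

V ≈ 188 m³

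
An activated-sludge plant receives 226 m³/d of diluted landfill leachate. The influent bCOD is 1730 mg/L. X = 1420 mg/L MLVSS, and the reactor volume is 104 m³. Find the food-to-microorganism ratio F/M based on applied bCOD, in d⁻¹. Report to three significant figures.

F/M ≈ 2.65 d⁻¹

Food-to-microorganism ratio F/M = Q S₀ / (V X) = 226 × 1730 / (104.0 × 1420) = 2.647 d⁻¹.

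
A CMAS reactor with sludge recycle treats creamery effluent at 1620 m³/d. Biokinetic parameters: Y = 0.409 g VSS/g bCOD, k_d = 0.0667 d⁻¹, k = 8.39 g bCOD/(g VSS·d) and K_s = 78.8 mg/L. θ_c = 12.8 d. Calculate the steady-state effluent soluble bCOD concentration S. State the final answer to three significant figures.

Effluent substrate depends only on kinetics and SRT: S = K_s(1 + k_d θ_c) / [θ_c(Yk − k_d) − 1] = 78.8 × (1 + 0.0667 × 12.8) / [12.8 × (0.409 × 8.39 − 0.0667) − 1] = 146.1 / 42.07 = 3.472 mg/L.

S ≈ 3.47 mg/L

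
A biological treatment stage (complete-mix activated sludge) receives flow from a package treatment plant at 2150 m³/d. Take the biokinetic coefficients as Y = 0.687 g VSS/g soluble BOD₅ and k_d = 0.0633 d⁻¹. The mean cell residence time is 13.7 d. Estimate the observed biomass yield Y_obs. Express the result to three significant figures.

The observed yield is Y_obs = Y/(1 + k_d·θ_c) = 0.687 / (1 + 0.0633 × 13.7) = 0.687 / 1.867 = 0.3679 g VSS per g soluble BOD₅ removed.

Y_obs ≈ 0.368 g VSS/g soluble BOD₅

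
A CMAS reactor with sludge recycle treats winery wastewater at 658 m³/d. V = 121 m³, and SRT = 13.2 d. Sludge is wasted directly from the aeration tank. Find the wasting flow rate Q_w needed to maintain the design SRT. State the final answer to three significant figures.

With mixed-liquor wasting, θ_c = V/Q_w, so Q_w = V/θ_c = 121.0/13.2 = 9.167 m³/d.

Q_w ≈ 9.17 m³/d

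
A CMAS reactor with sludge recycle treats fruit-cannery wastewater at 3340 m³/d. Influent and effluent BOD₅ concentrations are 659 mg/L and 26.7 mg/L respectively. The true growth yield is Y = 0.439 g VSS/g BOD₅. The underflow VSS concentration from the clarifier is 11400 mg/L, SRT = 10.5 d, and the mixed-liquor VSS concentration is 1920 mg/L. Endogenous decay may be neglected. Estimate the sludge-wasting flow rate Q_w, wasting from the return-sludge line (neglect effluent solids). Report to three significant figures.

Q_w ≈ 81.3 m³/d

With k_d = 0 the design equation reduces to V = Y Q (S₀−S) θ_c / X = 0.439 × 3340 × (659 − 26.7) × 10.5 / 1920 = 5070 m³.
θ_c = V·X/(Q_w·X_r) when wasting from the recycle, so Q_w = V·X/(θ_c·X_r) = 5070 × 1920 / (10.5 × 11400) = 81.33 m³/d.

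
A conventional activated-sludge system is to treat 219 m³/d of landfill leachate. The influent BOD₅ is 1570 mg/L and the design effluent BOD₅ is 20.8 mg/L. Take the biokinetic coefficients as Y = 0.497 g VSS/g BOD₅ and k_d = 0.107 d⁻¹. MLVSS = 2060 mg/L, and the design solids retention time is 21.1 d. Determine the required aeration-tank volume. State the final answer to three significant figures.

Steady-state biomass mass balance: V·X·(1 + k_d·θ_c) = Y·Q·(S₀ − S)·θ_c, so V = 0.497 × 219 × (1570 − 20.8) × 21.1 / [2060 × (1 + 0.107 × 21.1)] = 3.56×10^6 / 6711 = 530.2 m³.

V ≈ 530 m³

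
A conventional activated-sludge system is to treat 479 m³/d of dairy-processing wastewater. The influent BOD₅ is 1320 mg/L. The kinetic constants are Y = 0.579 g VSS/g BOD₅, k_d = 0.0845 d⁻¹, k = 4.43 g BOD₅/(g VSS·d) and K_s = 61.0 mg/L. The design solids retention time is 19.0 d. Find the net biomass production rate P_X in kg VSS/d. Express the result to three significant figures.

From the Monod/SRT balance for a CMAS, S = K_s·(1+k_d θ_c)/[θ_c·(Y k − k_d) − 1] = 61.0 × (1 + 0.0845 × 19.0) / [19.0 × (0.579 × 4.43 − 0.0845) − 1] = 158.9 / 46.13 = 3.445 mg/L.
Observed yield with endogenous decay: Y_obs = Y / (1 + k_d·θ_c) = 0.579 / (1 + 0.0845 × 19.0) = 0.579 / 2.606 = 0.2222 g VSS/g BOD₅.
ΔS = 1320 − 3.45 = 1317 mg/L, so the substrate removal rate is 479 × 1317/1000 = 630.6 kg BOD₅/d.
Biomass produced: P_X = Y_obs·Q·ΔS = 0.2222 × 630.6 ≈ 140.1 kg VSS/d.

P_X ≈ 140 kg VSS/d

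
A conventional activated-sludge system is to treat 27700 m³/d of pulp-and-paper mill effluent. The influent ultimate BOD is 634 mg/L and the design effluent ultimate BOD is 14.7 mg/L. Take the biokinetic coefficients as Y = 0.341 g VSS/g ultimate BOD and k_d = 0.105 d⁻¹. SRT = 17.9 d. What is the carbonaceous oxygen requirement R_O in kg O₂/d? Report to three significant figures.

Y_obs = Y / (1 + k_d θ_c) = 0.341 / (1 + 0.105 × 17.9) = 0.341 / 2.879 = 0.1184.
Substrate removed = Q·(S₀ − S) = 27700 m³/d × (634 − 14.7) g/m³ = 1.72×10^7 g/d = 17155 kg/d.
Net sludge production P_X = 0.1184 × 17155 = 2032 kg VSS/d.
R_O = Q·ΔS − 1.42 P_X = 17155 − 2885 = 14270 kg O₂/d.

R_O ≈ 14300 kg O₂/d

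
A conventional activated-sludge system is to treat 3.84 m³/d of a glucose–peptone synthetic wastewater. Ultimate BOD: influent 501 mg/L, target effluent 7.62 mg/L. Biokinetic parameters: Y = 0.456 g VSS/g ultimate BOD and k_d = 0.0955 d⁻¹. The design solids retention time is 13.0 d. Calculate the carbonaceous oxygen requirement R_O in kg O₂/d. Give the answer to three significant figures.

R_O ≈ 1.35 kg O₂/d

The observed yield is Y_obs = Y/(1 + k_d·θ_c) = 0.456 / (1 + 0.0955 × 13.0) = 0.456 / 2.242 = 0.2034 g VSS per g ultimate BOD removed.
ΔS = 501 − 7.62 = 493.4 mg/L, so the substrate removal rate is 3.84 × 493.4/1000 = 1.895 kg ultimate BOD/d.
Biomass synthesised: P_X = Y_obs × 1.895 = 0.3854 kg VSS/d.
R_O = Q·(S₀ − S) − 1.42·P_X = 1.895 − 1.42 × 0.3854 = 1.347 kg O₂/d.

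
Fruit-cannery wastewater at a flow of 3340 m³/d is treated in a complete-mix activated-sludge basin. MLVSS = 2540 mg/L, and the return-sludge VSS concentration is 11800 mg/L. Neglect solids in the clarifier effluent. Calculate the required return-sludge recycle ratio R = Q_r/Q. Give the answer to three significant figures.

R ≈ 0.274

Mass balance around the secondary clarifier (neglecting effluent solids): R = X / (X_r − X) = 2540 / (11800 − 2540) = 0.2743.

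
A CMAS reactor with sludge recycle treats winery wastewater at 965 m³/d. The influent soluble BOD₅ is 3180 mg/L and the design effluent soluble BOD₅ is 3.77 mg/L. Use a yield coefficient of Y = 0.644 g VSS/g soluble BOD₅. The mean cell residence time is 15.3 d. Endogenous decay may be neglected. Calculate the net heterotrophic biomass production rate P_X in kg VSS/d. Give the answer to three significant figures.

Since k_d ≈ 0, Y_obs = Y = 0.644 g VSS/g soluble BOD₅.
Q·(S₀ − S) = 965 × (3180 − 3.77) × 10⁻³ = 3065 kg/d removed.
Net biomass production P_X = Y_obs × Q·(S₀ − S) = 0.6440 × 3065 = 1974 kg VSS/d.

P_X ≈ 1970 kg VSS/d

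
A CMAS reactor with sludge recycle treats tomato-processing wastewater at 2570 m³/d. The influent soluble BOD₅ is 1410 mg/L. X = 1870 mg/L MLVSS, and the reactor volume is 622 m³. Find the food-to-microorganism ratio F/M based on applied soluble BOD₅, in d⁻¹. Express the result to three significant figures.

Food-to-microorganism ratio F/M = Q S₀ / (V X) = 2570 × 1410 / (622.0 × 1870) = 3.115 d⁻¹.

F/M ≈ 3.12 d⁻¹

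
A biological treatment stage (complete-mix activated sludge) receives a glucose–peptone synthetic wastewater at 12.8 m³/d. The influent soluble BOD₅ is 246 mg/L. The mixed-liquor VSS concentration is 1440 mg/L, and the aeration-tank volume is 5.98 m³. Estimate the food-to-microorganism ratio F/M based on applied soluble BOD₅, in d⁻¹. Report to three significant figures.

F/M ≈ 0.366 d⁻¹

Food-to-microorganism ratio F/M = Q S₀ / (V X) = 12.8 × 246 / (5.980 × 1440) = 0.3657 d⁻¹.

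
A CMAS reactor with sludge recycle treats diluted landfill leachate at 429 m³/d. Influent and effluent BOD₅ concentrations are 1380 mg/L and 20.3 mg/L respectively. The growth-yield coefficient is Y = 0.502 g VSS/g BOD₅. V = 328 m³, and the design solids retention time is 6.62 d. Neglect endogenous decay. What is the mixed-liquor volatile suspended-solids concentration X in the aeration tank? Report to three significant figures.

X = Y·Q·ΔS·θ_c / V = 0.502 × 429 × (1380 − 20.3) × 6.62 / 328 = 5910 mg/L.

X ≈ 5910 mg/L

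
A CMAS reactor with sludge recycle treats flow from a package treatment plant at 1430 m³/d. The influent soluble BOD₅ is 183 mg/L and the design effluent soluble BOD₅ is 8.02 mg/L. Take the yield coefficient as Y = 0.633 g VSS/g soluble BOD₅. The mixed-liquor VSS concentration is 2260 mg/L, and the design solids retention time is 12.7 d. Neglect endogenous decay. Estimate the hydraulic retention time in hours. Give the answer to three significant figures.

τ ≈ 14.9 h

Biomass mass balance (decay neglected): V·X = Y·Q·(S₀ − S)·θ_c, so V = 0.633 × 1430 × (183 − 8.02) × 12.7 / 2260 = 890.1 m³.
Hydraulic retention time τ = V/Q = 890.1 / 1430 = 0.6224 d = 14.94 h.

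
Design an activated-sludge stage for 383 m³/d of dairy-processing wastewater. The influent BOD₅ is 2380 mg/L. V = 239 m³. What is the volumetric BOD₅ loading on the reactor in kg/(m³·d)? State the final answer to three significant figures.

Volumetric loading L_v = Q·S₀ / V = 383 × 2380 g/m³ / 239.0 m³ = 3814 g/(m³·d) = 3.814 kg BOD₅/(m³·d).

L_v ≈ 3.81 kg BOD₅/(m³·d)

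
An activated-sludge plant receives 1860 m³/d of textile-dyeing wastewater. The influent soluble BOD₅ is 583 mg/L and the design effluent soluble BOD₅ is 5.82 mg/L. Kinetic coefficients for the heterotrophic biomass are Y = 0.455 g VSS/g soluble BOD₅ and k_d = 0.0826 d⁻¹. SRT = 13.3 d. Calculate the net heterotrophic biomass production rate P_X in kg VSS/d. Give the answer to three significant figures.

P_X ≈ 233 kg VSS/d

The observed yield is Y_obs = Y/(1 + k_d·θ_c) = 0.455 / (1 + 0.0826 × 13.3) = 0.455 / 2.099 = 0.2168 g VSS per g soluble BOD₅ removed.
Substrate removed = Q·(S₀ − S) = 1860 m³/d × (583 − 5.82) g/m³ = 1.07×10^6 g/d = 1074 kg/d.
Net biomass production P_X = Y_obs × Q·(S₀ − S) = 0.2168 × 1074 = 232.8 kg VSS/d.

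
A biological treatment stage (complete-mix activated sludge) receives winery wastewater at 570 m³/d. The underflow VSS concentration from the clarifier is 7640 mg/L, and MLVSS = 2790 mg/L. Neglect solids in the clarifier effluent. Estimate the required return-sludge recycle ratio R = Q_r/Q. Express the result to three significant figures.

R = Q_r/Q = X/(X_r − X) = 2790 / (7640 − 2790) = 0.5753.

R ≈ 0.575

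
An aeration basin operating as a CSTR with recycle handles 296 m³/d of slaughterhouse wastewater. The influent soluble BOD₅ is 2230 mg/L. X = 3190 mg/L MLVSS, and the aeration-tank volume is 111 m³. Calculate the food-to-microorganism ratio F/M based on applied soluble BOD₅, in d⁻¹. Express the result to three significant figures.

F/M ≈ 1.86 d⁻¹

F/M = applied load / biomass = Q·S₀/(V·X) = 296 × 2230 / (111.0 × 3190) = 1.864 d⁻¹.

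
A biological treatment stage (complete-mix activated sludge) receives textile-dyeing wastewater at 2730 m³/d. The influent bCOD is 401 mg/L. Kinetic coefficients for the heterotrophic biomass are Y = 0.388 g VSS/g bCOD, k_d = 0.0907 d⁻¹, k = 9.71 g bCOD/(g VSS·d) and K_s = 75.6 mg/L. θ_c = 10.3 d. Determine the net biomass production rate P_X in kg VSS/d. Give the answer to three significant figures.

P_X ≈ 217 kg VSS/d

Effluent substrate depends only on kinetics and SRT: S = K_s(1 + k_d θ_c) / [θ_c(Yk − k_d) − 1] = 75.6 × (1 + 0.0907 × 10.3) / [10.3 × (0.388 × 9.71 − 0.0907) − 1] = 146.2 / 36.87 = 3.966 mg/L.
Correct the yield for decay: Y_obs = Y/(1 + k_d θ_c) = 0.388 / (1 + 0.0907 × 10.3) = 0.388 / 1.934 = 0.2006.
Mass of bCOD removed per day: Q(S₀ − S) = 2730 × 397.0 g/m³ = 1084 kg/d.
P_X = Y_obs · Q(S₀ − S) = 0.2006 × 1084 = 217.4 kg VSS/d.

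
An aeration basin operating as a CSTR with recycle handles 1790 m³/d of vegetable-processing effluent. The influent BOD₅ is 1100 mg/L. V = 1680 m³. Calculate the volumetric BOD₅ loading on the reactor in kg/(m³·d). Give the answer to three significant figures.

Volumetric loading L_v = Q·S₀ / V = 1790 × 1100 g/m³ / 1680 m³ = 1172 g/(m³·d) = 1.172 kg BOD₅/(m³·d).

L_v ≈ 1.17 kg BOD₅/(m³·d)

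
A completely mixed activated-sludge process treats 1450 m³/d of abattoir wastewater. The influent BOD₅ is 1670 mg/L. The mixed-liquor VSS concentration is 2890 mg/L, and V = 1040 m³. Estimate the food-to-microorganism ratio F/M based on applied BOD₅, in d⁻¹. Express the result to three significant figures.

F/M ≈ 0.806 d⁻¹

F/M = applied load / biomass = Q·S₀/(V·X) = 1450 × 1670 / (1040 × 2890) = 0.8057 d⁻¹.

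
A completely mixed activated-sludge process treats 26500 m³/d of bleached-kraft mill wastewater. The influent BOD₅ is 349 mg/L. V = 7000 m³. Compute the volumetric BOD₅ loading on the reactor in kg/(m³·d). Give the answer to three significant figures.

Volumetric loading L_v = Q·S₀ / V = 26500 × 349 g/m³ / 7000 m³ = 1321 g/(m³·d) = 1.321 kg BOD₅/(m³·d).

L_v ≈ 1.32 kg BOD₅/(m³·d)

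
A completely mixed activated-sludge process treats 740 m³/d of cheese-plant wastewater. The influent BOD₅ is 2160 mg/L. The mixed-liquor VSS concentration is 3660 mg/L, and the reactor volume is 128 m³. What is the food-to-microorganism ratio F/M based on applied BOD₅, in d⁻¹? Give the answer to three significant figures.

F/M ≈ 3.41 d⁻¹

Food-to-microorganism ratio F/M = Q S₀ / (V X) = 740 × 2160 / (128.0 × 3660) = 3.412 d⁻¹.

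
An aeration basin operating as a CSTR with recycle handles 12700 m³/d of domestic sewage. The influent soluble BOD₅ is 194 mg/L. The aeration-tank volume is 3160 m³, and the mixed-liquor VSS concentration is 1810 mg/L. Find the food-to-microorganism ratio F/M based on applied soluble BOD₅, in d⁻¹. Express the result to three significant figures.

F/M ≈ 0.431 d⁻¹

Food-to-microorganism ratio F/M = Q S₀ / (V X) = 12700 × 194 / (3160 × 1810) = 0.4308 d⁻¹.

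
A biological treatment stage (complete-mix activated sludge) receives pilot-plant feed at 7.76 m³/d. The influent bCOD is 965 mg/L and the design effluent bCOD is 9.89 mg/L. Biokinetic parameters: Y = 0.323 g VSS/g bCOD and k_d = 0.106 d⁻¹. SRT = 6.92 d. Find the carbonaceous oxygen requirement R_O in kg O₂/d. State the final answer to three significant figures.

R_O ≈ 5.45 kg O₂/d

Observed yield with endogenous decay: Y_obs = Y / (1 + k_d·θ_c) = 0.323 / (1 + 0.106 × 6.92) = 0.323 / 1.734 = 0.1863 g VSS/g bCOD.
Substrate removed = Q·(S₀ − S) = 7.76 m³/d × (965 − 9.89) g/m³ = 7.41×10^3 g/d = 7.412 kg/d.
P_X = Y_obs·Q·(S₀ − S) = 0.1863 × 7.412 = 1.381 kg VSS/d.
Carbonaceous O₂ demand = substrate oxidised − cell-mass equivalent = 7.412 − 1.42 × 1.381 = 5.451 kg O₂/d.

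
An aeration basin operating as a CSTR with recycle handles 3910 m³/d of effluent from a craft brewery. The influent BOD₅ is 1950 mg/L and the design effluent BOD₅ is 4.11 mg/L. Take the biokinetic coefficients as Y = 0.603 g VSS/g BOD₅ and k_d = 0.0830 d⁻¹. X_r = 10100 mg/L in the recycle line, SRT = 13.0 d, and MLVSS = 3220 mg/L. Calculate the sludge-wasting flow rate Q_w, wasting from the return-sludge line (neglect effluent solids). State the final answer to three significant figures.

Steady-state biomass mass balance: V·X·(1 + k_d·θ_c) = Y·Q·(S₀ − S)·θ_c, so V = 0.603 × 3910 × (1950 − 4.11) × 13.0 / [3220 × (1 + 0.0830 × 13.0)] = 5.96×10^7 / 6694 = 8909 m³.
Q_w = (V·X)/(θ_c X_r) = 8909 × 3220 / (13.0 × 10100) = 218.5 m³/d.

Q_w ≈ 218 m³/d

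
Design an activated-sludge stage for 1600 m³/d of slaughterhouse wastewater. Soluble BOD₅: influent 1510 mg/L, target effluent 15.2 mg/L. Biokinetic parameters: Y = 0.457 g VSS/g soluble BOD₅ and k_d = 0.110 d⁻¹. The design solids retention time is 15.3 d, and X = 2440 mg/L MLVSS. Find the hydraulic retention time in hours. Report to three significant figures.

Steady-state biomass mass balance: V·X·(1 + k_d·θ_c) = Y·Q·(S₀ − S)·θ_c, so V = 0.457 × 1600 × (1510 − 15.2) × 15.3 / [2440 × (1 + 0.110 × 15.3)] = 1.67×10^7 / 6547 = 2554 m³.
τ = V/Q = 2554/1600 = 1.597 d, or 38.32 h.

τ ≈ 38.3 h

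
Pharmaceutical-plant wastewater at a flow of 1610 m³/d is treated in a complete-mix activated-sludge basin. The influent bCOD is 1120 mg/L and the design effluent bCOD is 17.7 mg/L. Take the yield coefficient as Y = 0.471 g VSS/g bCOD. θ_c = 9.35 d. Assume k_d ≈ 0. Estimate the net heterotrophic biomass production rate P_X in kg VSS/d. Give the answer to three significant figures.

No decay correction is needed, so Y_obs = Y = 0.471.
Substrate removed = Q·(S₀ − S) = 1610 m³/d × (1120 − 17.7) g/m³ = 1.77×10^6 g/d = 1775 kg/d.
Net biomass production P_X = Y_obs × Q·(S₀ − S) = 0.4710 × 1775 = 835.9 kg VSS/d.

P_X ≈ 836 kg VSS/d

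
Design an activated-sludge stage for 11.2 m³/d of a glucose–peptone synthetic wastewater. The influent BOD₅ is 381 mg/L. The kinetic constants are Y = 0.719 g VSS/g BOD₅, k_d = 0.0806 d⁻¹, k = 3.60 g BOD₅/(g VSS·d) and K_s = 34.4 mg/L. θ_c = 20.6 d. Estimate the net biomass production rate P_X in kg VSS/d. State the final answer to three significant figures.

P_X ≈ 1.15 kg VSS/d

For a completely mixed reactor with recycle the Lawrence–McCarty relation gives S = K_s·(1 + k_d·θ_c) / [θ_c·(Y·k − k_d) − 1] = 34.4 × (1 + 0.0806 × 20.6) / [20.6 × (0.719 × 3.60 − 0.0806) − 1] = 91.52 / 50.66 = 1.806 mg/L.
Y_obs = Y / (1 + k_d θ_c) = 0.719 / (1 + 0.0806 × 20.6) = 0.719 / 2.660 = 0.2703.
Substrate removed = Q·(S₀ − S) = 11.2 m³/d × (381 − 1.81) g/m³ = 4.25×10^3 g/d = 4.247 kg/d.
P_X = Y_obs · Q(S₀ − S) = 0.2703 × 4.247 = 1.148 kg VSS/d.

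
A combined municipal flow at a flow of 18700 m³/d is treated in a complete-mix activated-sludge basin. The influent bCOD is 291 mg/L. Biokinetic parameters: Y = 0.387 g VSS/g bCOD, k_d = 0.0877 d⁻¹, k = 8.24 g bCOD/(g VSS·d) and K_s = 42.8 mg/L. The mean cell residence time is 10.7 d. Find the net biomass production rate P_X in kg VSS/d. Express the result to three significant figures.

P_X ≈ 1080 kg VSS/d

For a completely mixed reactor with recycle the Lawrence–McCarty relation gives S = K_s·(1 + k_d·θ_c) / [θ_c·(Y·k − k_d) − 1] = 42.8 × (1 + 0.0877 × 10.7) / [10.7 × (0.387 × 8.24 − 0.0877) − 1] = 82.96 / 32.18 = 2.578 mg/L.
Observed yield with endogenous decay: Y_obs = Y / (1 + k_d·θ_c) = 0.387 / (1 + 0.0877 × 10.7) = 0.387 / 1.938 = 0.1997 g VSS/g bCOD.
Substrate removed = Q·(S₀ − S) = 18700 m³/d × (291 − 2.58) g/m³ = 5.39×10^6 g/d = 5393 kg/d.
P_X = Y_obs · Q(S₀ − S) = 0.1997 × 5393 = 1077 kg VSS/d.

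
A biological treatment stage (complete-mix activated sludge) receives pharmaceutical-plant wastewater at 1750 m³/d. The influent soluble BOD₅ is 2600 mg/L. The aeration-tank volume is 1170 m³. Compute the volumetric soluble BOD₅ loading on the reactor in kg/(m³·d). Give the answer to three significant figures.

Applied soluble BOD₅ load per unit volume = Q·S₀/V = (1750 × 2600/1000)/1170 = 3.889 kg soluble BOD₅·m⁻³·d⁻¹.

L_v ≈ 3.89 kg soluble BOD₅/(m³·d)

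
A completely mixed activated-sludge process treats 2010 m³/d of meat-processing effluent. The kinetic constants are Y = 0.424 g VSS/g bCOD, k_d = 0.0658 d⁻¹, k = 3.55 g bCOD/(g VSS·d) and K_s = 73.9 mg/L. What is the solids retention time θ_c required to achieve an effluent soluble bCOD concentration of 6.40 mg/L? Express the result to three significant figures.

θ_c ≈ 18.5 d

From 1/θ_c = Y·k·S/(K_s + S) − k_d: Y·k·S/(K_s+S) = 0.424 × 3.55 × 6.40 / (73.9 + 6.40) = 0.1200 d⁻¹.
θ_c = 1/(μ − k_d) = 1/(0.1200 − 0.0658) = 1/0.05417 = 18.46 d.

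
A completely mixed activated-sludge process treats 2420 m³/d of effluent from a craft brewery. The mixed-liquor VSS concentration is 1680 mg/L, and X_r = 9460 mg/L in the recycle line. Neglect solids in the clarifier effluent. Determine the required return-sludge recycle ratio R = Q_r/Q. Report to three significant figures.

R ≈ 0.216

Solids balance on the clarifier gives (1+R)X = R·X_r, so R = X/(X_r − X) = 1680 / (9460 − 1680) = 0.2159.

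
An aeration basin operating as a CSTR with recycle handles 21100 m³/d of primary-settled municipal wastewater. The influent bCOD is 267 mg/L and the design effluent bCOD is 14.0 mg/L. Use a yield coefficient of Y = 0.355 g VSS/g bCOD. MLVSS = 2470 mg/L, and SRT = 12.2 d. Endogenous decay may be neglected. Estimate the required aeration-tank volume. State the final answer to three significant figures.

V ≈ 9360 m³

V·X = Y·Q·ΔS·θ_c gives V = 0.355 × 21100 × (267 − 14.0) × 12.2 / 2470 = 9360 m³.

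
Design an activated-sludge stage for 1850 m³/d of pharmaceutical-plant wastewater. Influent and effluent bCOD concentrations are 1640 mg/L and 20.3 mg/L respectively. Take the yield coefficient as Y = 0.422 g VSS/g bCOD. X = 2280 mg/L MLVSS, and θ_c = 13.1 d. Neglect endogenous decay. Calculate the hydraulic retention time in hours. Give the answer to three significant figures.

τ ≈ 94.3 h

With k_d = 0 the design equation reduces to V = Y Q (S₀−S) θ_c / X = 0.422 × 1850 × (1640 − 20.3) × 13.1 / 2280 = 7265 m³.
τ = V/Q = 7265/1850 = 3.927 d, or 94.25 h.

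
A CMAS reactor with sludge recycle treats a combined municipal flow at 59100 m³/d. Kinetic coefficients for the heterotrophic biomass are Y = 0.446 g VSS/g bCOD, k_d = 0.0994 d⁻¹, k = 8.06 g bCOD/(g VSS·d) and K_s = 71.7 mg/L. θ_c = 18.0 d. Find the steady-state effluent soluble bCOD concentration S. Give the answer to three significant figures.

Effluent substrate depends only on kinetics and SRT: S = K_s(1 + k_d θ_c) / [θ_c(Yk − k_d) − 1] = 71.7 × (1 + 0.0994 × 18.0) / [18.0 × (0.446 × 8.06 − 0.0994) − 1] = 200.0 / 61.92 = 3.230 mg/L.

S ≈ 3.23 mg/L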